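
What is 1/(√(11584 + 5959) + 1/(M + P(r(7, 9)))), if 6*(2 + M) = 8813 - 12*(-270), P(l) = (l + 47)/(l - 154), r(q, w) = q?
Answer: -173430894/6104669098592507 + 347983189801*√17543/6104669098592507 ≈ 0.0075500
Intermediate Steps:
P(l) = (47 + l)/(-154 + l)
M = 12041/6 (M = -2 + (8813 - 12*(-270))/6 = -2 + (8813 - 1*(-3240))/6 = -2 + (8813 + 3240)/6 = -2 + (⅙)*12053 = -2 + 12053/6 = 12041/6 ≈ 2006.8)
1/(√(11584 + 5959) + 1/(M + P(r(7, 9)))) = 1/(√(11584 + 5959) + 1/(12041/6 + (47 + 7)/(-154 + 7))) = 1/(√17543 + 1/(12041/6 + 54/(-147))) = 1/(√17543 + 1/(12041/6 - 1/147*54)) = 1/(√17543 + 1/(12041/6 - 18/49)) = 1/(√17543 + 1/(589901/294)) = 1/(√17543 + 294/589901) = 1/(294/589901 + √17543)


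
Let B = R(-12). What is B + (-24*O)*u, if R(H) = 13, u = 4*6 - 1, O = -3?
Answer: 1669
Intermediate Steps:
u = 23 (u = 24 - 1 = 23)
B = 13
B + (-24*O)*u = 13 - 24*(-3)*23 = 13 + 72*23 = 13 + 1656 = 1669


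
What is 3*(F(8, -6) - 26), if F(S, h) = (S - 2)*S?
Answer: 66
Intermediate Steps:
F(S, h) = S*(-2 + S) (F(S, h) = (-2 + S)*S = S*(-2 + S))
3*(F(8, -6) - 26) = 3*(8*(-2 + 8) - 26) = 3*(8*6 - 26) = 3*(48 - 26) = 3*22 = 66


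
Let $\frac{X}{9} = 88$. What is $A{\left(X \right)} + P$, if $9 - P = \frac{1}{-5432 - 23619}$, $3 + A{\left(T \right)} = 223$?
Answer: $\frac{6652680}{29051} \approx 229.0$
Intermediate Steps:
$X = 792$ ($X = 9 \cdot 88 = 792$)
$A{\left(T \right)} = 220$ ($A{\left(T \right)} = -3 + 223 = 220$)
$P = \frac{261460}{29051}$ ($P = 9 - \frac{1}{-5432 - 23619} = 9 - \frac{1}{-29051} = 9 - - \frac{1}{29051} = 9 + \frac{1}{29051} = \frac{261460}{29051} \approx 9.0$)
$A{\left(X \right)} + P = 220 + \frac{261460}{29051} = \frac{6652680}{29051}$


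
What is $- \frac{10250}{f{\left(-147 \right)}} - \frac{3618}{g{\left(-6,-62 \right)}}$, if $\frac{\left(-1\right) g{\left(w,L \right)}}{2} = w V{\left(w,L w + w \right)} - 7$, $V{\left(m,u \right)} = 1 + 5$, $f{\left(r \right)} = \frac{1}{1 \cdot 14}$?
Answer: $- \frac{6172309}{43} \approx -1.4354 \cdot 10^{5}$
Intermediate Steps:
$f{\left(r \right)} = \frac{1}{14}$
$V{\left(m,u \right)} = 6$
$g{\left(w,L \right)} = 14 - 12 w$ ($g{\left(w,L \right)} = - 2 \left(w 6 - 7\right) = - 2 \left(6 w - 7\right) = - 2 \left(-7 + 6 w\right) = 14 - 12 w$)
$- \frac{10250}{f{\left(-147 \right)}} - \frac{3618}{g{\left(-6,-62 \right)}} = - 10250 \frac{1}{\frac{1}{14}} - \frac{3618}{14 - -72} = \left(-10250\right) 14 - \frac{3618}{14 + 72} = -143500 - \frac{3618}{86} = -143500 - \frac{1809}{43} = - \frac{6172309}{43}$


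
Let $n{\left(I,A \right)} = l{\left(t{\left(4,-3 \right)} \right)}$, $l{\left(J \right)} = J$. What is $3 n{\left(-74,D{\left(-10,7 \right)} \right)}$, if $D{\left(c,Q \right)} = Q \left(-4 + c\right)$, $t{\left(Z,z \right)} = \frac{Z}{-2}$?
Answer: $-6$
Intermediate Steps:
$t{\left(Z,z \right)} = - \frac{Z}{2}$ ($t{\left(Z,z \right)} = Z \left(- \frac{1}{2}\right) = - \frac{Z}{2}$)
$n{\left(I,A \right)} = -2$ ($n{\left(I,A \right)} = \left(- \frac{1}{2}\right) 4 = -2$)
$3 n{\left(-74,D{\left(-10,7 \right)} \right)} = 3 \left(-2\right) = -6$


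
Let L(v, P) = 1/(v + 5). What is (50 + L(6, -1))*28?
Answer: 15428/11 ≈ 1402.5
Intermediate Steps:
L(v, P) = 1/(5 + v)
(50 + L(6, -1))*28 = (50 + 1/(5 + 6))*28 = (50 + 1/11)*28 = (551/11)*28 = 15428/11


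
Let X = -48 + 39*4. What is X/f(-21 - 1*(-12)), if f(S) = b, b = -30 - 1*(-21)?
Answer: -12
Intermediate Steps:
b = -9 (b = -30 + 21 = -9)
f(S) = -9
X = 108 (X = -48 + 156 = 108)
X/f(-21 - 1*(-12)) = 108/(-9) = 108*(-⅑) = -12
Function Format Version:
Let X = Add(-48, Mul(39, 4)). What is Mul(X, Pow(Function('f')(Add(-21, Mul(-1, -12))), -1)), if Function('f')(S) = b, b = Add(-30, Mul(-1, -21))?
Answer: -12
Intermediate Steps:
b = -9 (b = Add(-30, 21) = -9)
Function('f')(S) = -9
X = 108 (X = Add(-48, 156) = 108)
Mul(X, Pow(Function('f')(Add(-21, Mul(-1, -12))), -1)) = Mul(108, Pow(-9, -1)) = Mul(108, Rational(-1, 9)) = -12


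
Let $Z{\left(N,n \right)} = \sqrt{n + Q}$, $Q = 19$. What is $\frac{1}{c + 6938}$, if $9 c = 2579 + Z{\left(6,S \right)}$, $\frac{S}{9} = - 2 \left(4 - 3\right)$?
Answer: $\frac{3}{21674} \approx 0.00013841$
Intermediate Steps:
$S = -18$ ($S = 9 \left(- 2 \left(4 - 3\right)\right) = 9 \left(\left(-2\right) 1\right) = 9 \left(-2\right) = -18$)
$Z{\left(N,n \right)} = \sqrt{19 + n}$ ($Z{\left(N,n \right)} = \sqrt{n + 19} = \sqrt{19 + n}$)
$c = \frac{860}{3}$ ($c = \frac{2579 + \sqrt{19 - 18}}{9} = \frac{2579 + \sqrt{1}}{9} = \frac{2579 + 1}{9} = \frac{1}{9} \cdot 2580 = \frac{860}{3} \approx 286.67$)
$\frac{1}{c + 6938} = \frac{1}{\frac{860}{3} + 6938} = \frac{1}{\frac{21674}{3}} = \frac{3}{21674}$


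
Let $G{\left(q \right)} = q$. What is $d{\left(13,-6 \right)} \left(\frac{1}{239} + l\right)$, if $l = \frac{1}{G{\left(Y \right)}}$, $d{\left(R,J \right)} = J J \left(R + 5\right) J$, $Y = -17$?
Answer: $\frac{863136}{4063} \approx 212.44$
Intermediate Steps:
$d{\left(R,J \right)} = J^{3} \left(5 + R\right)$ ($d{\left(R,J \right)} = J^{2} \left(5 + R\right) J = J^{2} J \left(5 + R\right) = J^{3} \left(5 + R\right)$)
$l = - \frac{1}{17}$ ($l = \frac{1}{-17} = - \frac{1}{17} \approx -0.058824$)
$d{\left(13,-6 \right)} \left(\frac{1}{239} + l\right) = \left(-6\right)^{3} \left(5 + 13\right) \left(\frac{1}{239} - \frac{1}{17}\right) = \left(-216\right) 18 \left(\frac{1}{239} - \frac{1}{17}\right) = \left(-3888\right) \left(- \frac{222}{4063}\right) = \frac{863136}{4063}$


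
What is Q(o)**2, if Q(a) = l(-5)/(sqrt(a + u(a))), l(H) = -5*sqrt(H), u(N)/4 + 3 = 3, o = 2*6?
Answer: -125/12 ≈ -10.417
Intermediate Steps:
o = 12
u(N) = 0 (u(N) = -12 + 4*3 = -12 + 12 = 0)
Q(a) = -5*I*sqrt(5)/sqrt(a) (Q(a) = (-5*I*sqrt(5))/(sqrt(a + 0)) = (-5*I*sqrt(5))/(sqrt(a)) = (-5*I*sqrt(5))/sqrt(a) = -5*I*sqrt(5)/sqrt(a))
Q(o)**2 = (-5*I*sqrt(5)/sqrt(12))**2 = (-5*I*sqrt(5)*sqrt(3)/6)**2 = (-5*I*sqrt(15)/6)**2 = -125/12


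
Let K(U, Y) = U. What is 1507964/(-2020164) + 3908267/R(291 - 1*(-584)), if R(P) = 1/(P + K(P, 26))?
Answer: 3454211379030259/505041 ≈ 6.8395e+9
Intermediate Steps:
R(P) = 1/(2*P) (R(P) = 1/(P + P) = 1/(2*P))
1507964/(-2020164) + 3908267/R(291 - 1*(-584)) = 1507964/(-2020164) + 3908267/((1/(2*(291 - 1*(-584))))) = 1507964*(-1/2020164) + 3908267/((1/(2*(291 + 584)))) = -376991/505041 + 3908267/(((1/2)/875)) = -376991/505041 + 3908267/(((1/2)*(1/875))) = -376991/505041 + 3908267/(1/1750) = -376991/505041 + 3908267*1750 = -376991/505041 + 6839467250 = 3454211379030259/505041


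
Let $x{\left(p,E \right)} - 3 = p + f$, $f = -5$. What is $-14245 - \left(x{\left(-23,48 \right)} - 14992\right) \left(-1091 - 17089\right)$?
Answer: $-273023305$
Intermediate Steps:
$x{\left(p,E \right)} = -2 + p$ ($x{\left(p,E \right)} = 3 + \left(p - 5\right) = 3 + \left(-5 + p\right) = -2 + p$)
$-14245 - \left(x{\left(-23,48 \right)} - 14992\right) \left(-1091 - 17089\right) = -14245 - \left(\left(-2 - 23\right) - 14992\right) \left(-1091 - 17089\right) = -14245 - \left(-25 - 14992\right) \left(-18180\right) = -14245 - \left(-15017\right) \left(-18180\right) = -14245 - 273009060 = -273023305$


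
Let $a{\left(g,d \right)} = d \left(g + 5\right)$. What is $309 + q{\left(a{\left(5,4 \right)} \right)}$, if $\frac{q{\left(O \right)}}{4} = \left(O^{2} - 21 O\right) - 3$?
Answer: $3337$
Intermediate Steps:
$a{\left(g,d \right)} = d \left(5 + g\right)$
$q{\left(O \right)} = -12 - 84 O + 4 O^{2}$ ($q{\left(O \right)} = 4 \left(\left(O^{2} - 21 O\right) - 3\right) = 4 \left(-3 + O^{2} - 21 O\right) = -12 - 84 O + 4 O^{2}$)
$309 + q{\left(a{\left(5,4 \right)} \right)} = 309 - \left(12 - 4 \cdot 16 \left(5 + 5\right)^{2} + 84 \cdot 4 \left(5 + 5\right)\right) = 309 - \left(12 - 6400 + 84 \cdot 4 \cdot 10\right) = 309 - \left(3372 - 6400\right) = 309 - -3028 = 309 + 3028 = 3337$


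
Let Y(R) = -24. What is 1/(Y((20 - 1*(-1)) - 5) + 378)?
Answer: 1/354 ≈ 0.0028249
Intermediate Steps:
1/(Y((20 - 1*(-1)) - 5) + 378) = 1/(-24 + 378) = 1/354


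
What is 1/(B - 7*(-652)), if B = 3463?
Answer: 1/8027 ≈ 0.00012458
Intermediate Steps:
1/(B - 7*(-652)) = 1/(3463 - 7*(-652)) = 1/(3463 + 4564) = 1/8027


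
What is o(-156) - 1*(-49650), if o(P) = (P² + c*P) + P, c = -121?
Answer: 92706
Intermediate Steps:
o(P) = P² - 120*P (o(P) = (P² - 121*P) + P = P² - 120*P)
o(-156) - 1*(-49650) = -156*(-120 - 156) - 1*(-49650) = -156*(-276) + 49650 = 43056 + 49650 = 92706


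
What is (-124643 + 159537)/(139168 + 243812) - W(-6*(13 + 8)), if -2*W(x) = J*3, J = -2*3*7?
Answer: -12046423/191490 ≈ -62.909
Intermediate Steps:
J = -42 (J = -6*7 = -42)
W(x) = 63 (W(x) = -(-21)*3 = -½*(-126) = 63)
(-124643 + 159537)/(139168 + 243812) - W(-6*(13 + 8)) = (-124643 + 159537)/(139168 + 243812) - 1*63 = 34894/382980 - 63 = 34894*(1/382980) - 63 = 17447/191490 - 63 = -12046423/191490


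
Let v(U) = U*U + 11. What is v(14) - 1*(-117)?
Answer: 324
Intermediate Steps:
v(U) = 11 + U**2 (v(U) = U**2 + 11 = 11 + U**2)
v(14) - 1*(-117) = (11 + 14**2) - 1*(-117) = (11 + 196) + 117 = 207 + 117 = 324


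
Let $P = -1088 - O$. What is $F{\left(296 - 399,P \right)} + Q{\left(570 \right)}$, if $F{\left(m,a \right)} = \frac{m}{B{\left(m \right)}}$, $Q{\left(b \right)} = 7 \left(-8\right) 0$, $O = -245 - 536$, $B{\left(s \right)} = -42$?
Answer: $\frac{103}{42} \approx 2.4524$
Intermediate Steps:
$O = -781$ ($O = -245 - 536 = -781$)
$Q{\left(b \right)} = 0$ ($Q{\left(b \right)} = \left(-56\right) 0 = 0$)
$P = -307$ ($P = -1088 - -781 = -1088 + 781 = -307$)
$F{\left(m,a \right)} = - \frac{m}{42}$ ($F{\left(m,a \right)} = \frac{m}{-42} = m \left(- \frac{1}{42}\right) = - \frac{m}{42}$)
$F{\left(296 - 399,P \right)} + Q{\left(570 \right)} = - \frac{296 - 399}{42} + 0 = \left(- \frac{1}{42}\right) \left(-103\right) + 0 = \frac{103}{42} + 0 = \frac{103}{42}$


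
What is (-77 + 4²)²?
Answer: 3721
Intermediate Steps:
(-77 + 4²)² = (-77 + 16)² = (-61)² = 3721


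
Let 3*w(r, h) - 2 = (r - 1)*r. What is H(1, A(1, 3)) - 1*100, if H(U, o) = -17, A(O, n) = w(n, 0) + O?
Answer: -117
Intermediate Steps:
w(r, h) = ⅔ + r*(-1 + r)/3 (w(r, h) = ⅔ + ((r - 1)*r)/3 = ⅔ + ((-1 + r)*r)/3 = ⅔ + (r*(-1 + r))/3 = ⅔ + r*(-1 + r)/3)
A(O, n) = ⅔ + O - n/3 + n²/3 (A(O, n) = (⅔ - n/3 + n²/3) + O = ⅔ + O - n/3 + n²/3)
H(1, A(1, 3)) - 1*100 = -17 - 1*100 = -17 - 100 = -117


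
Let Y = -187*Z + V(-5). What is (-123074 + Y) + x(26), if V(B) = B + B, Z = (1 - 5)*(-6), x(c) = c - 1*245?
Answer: -127791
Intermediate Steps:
x(c) = -245 + c (x(c) = c - 245 = -245 + c)
Z = 24 (Z = -4*(-6) = 24)
V(B) = 2*B
Y = -4498 (Y = -187*24 + 2*(-5) = -4488 - 10 = -4498)
(-123074 + Y) + x(26) = (-123074 - 4498) + (-245 + 26) = -127572 - 219 = -127791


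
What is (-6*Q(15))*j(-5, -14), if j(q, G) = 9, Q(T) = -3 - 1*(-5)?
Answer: -108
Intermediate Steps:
Q(T) = 2 (Q(T) = -3 + 5 = 2)
(-6*Q(15))*j(-5, -14) = -6*2*9 = -12*9 = -108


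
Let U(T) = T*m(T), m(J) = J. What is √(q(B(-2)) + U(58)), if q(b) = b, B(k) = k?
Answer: 41*√2 ≈ 57.983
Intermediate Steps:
U(T) = T² (U(T) = T*T = T²)
√(q(B(-2)) + U(58)) = √(-2 + 58²) = √(-2 + 3364) = √3362 = 41*√2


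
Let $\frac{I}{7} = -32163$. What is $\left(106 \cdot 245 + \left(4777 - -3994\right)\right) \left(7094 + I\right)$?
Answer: $-7575170827$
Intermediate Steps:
$I = -225141$ ($I = 7 \left(-32163\right) = -225141$)
$\left(106 \cdot 245 + \left(4777 - -3994\right)\right) \left(7094 + I\right) = \left(106 \cdot 245 + \left(4777 - -3994\right)\right) \left(7094 - 225141\right) = \left(25970 + \left(4777 + 3994\right)\right) \left(-218047\right) = \left(25970 + 8771\right) \left(-218047\right) = 34741 \left(-218047\right) = -7575170827$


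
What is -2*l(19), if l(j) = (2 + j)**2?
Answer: -882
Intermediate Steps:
-2*l(19) = -2*(2 + 19)**2 = -2*21**2 = -2*441 = -882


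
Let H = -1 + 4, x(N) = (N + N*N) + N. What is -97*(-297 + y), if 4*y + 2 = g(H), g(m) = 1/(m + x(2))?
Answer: 1269633/44 ≈ 28855.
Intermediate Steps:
x(N) = N² + 2*N (x(N) = (N + N²) + N = N² + 2*N)
H = 3
g(m) = 1/(8 + m) (g(m) = 1/(m + 2*(2 + 2)) = 1/(m + 2*4) = 1/(m + 8) = 1/(8 + m))
y = -21/44 (y = -½ + 1/(4*(8 + 3)) = -½ + (¼)/11 = -½ + (¼)*(1/11) = -½ + 1/44 = -21/44 ≈ -0.47727)
-97*(-297 + y) = -97*(-297 - 21/44) = -97*(-13089/44) = 1269633/44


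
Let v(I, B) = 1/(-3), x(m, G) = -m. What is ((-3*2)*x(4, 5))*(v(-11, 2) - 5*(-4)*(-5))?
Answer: -2408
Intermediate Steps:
v(I, B) = -⅓
((-3*2)*x(4, 5))*(v(-11, 2) - 5*(-4)*(-5)) = ((-3*2)*(-1*4))*(-⅓ - 5*(-4)*(-5)) = (-6*(-4))*(-⅓ + 20*(-5)) = 24*(-⅓ - 100) = 24*(-301/3) = -2408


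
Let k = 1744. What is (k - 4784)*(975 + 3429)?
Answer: -13388160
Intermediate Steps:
(k - 4784)*(975 + 3429) = (1744 - 4784)*(975 + 3429) = -3040*4404 = -13388160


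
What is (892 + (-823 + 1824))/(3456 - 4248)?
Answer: -631/264 ≈ -2.3902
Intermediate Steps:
(892 + (-823 + 1824))/(3456 - 4248) = (892 + 1001)/(-792) = 1893*(-1/792) = -631/264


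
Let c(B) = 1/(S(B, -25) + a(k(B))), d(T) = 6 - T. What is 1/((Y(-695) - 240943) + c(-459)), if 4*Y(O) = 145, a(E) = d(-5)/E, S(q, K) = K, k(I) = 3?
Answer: -64/15418035 ≈ -4.1510e-6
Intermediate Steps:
a(E) = 11/E (a(E) = (6 - 1*(-5))/E = (6 + 5)/E = 11/E)
Y(O) = 145/4 (Y(O) = (¼)*145 = 145/4)
c(B) = -3/64 (c(B) = 1/(-25 + 11/3) = 1/(-64/3) = -3/64)
1/((Y(-695) - 240943) + c(-459)) = 1/((145/4 - 240943) - 3/64) = 1/(-963627/4 - 3/64) = 1/(-15418035/64) = -64/15418035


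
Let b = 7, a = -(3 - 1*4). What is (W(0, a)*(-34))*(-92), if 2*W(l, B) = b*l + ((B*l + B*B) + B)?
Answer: 3128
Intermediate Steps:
a = 1 (a = -(3 - 4) = -1*(-1) = 1)
W(l, B) = B/2 + B²/2 + 7*l/2 + B*l/2 (W(l, B) = (7*l + ((B*l + B*B) + B))/2 = (7*l + ((B*l + B²) + B))/2 = (7*l + ((B² + B*l) + B))/2 = (7*l + (B + B² + B*l))/2 = (B + B² + 7*l + B*l)/2 = B/2 + B²/2 + 7*l/2 + B*l/2)
(W(0, a)*(-34))*(-92) = (((½)*1 + (½)*1² + (7/2)*0 + (½)*1*0)*(-34))*(-92) = ((½ + (½)*1 + 0 + 0)*(-34))*(-92) = ((½ + ½ + 0 + 0)*(-34))*(-92) = (1*(-34))*(-92) = -34*(-92) = 3128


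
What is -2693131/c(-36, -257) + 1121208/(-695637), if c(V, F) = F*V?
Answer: -209312776207/715114836 ≈ -292.70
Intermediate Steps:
-2693131/c(-36, -257) + 1121208/(-695637) = -2693131/((-257*(-36))) + 1121208/(-695637) = -2693131/9252 + 1121208*(-1/695637) = -2693131*1/9252 - 373736/231879 = -2693131/9252 - 373736/231879 = -209312776207/715114836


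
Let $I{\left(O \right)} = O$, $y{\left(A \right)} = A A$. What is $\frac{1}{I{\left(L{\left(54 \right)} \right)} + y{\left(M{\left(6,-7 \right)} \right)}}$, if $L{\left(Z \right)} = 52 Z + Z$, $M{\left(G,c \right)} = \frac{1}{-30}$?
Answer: $\frac{900}{2575801} \approx 0.00034941$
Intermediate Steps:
$M{\left(G,c \right)} = - \frac{1}{30}$
$L{\left(Z \right)} = 53 Z$
$y{\left(A \right)} = A^{2}$
$\frac{1}{I{\left(L{\left(54 \right)} \right)} + y{\left(M{\left(6,-7 \right)} \right)}} = \frac{1}{53 \cdot 54 + \left(- \frac{1}{30}\right)^{2}} = \frac{1}{2862 + \frac{1}{900}} = \frac{1}{\frac{2575801}{900}} = \frac{900}{2575801}$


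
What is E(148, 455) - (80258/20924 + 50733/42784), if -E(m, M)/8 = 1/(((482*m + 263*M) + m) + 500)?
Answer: -215381515311091/42891641078496 ≈ -5.0215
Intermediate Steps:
E(m, M) = -8/(500 + 263*M + 483*m) (E(m, M) = -8/(((482*m + 263*M) + m) + 500) = -8/(((263*M + 482*m) + m) + 500) = -8/((263*M + 483*m) + 500) = -8/(500 + 263*M + 483*m))
E(148, 455) - (80258/20924 + 50733/42784) = -8/(500 + 263*455 + 483*148) - (80258/20924 + 50733/42784) = -8/(500 + 119665 + 71484) - (80258*(1/20924) + 50733*(1/42784)) = -8/191649 - (40129/10462 + 50733/42784) = -8*1/191649 - 1*1123823891/223803104 = -8/191649 - 1123823891/223803104 = -215381515311091/42891641078496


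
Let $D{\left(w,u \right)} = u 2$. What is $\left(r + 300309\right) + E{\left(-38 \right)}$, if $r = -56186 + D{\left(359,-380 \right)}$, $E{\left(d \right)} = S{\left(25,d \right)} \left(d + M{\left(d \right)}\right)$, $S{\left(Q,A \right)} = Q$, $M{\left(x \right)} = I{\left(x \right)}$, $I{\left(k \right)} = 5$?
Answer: $242538$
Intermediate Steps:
$M{\left(x \right)} = 5$
$E{\left(d \right)} = 125 + 25 d$ ($E{\left(d \right)} = 25 \left(d + 5\right) = 25 \left(5 + d\right) = 125 + 25 d$)
$D{\left(w,u \right)} = 2 u$
$r = -56946$ ($r = -56186 + 2 \left(-380\right) = -56186 - 760 = -56946$)
$\left(r + 300309\right) + E{\left(-38 \right)} = \left(-56946 + 300309\right) + \left(125 + 25 \left(-38\right)\right) = 243363 + \left(125 - 950\right) = 243363 - 825 = 242538$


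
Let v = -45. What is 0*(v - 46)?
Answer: 0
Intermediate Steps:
0*(v - 46) = 0*(-45 - 46) = 0*(-91) = 0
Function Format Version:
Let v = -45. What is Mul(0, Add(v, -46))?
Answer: 0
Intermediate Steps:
Mul(0, Add(v, -46)) = Mul(0, Add(-45, -46)) = Mul(0, -91) = 0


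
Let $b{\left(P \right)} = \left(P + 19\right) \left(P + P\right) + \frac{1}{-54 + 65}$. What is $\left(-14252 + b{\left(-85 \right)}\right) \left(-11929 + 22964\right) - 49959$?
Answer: $- \frac{368577834}{11} \approx -3.3507 \cdot 10^{7}$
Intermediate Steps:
$b{\left(P \right)} = \frac{1}{11} + 2 P \left(19 + P\right)$ ($b{\left(P \right)} = \left(19 + P\right) 2 P + \frac{1}{11} = 2 P \left(19 + P\right) + \frac{1}{11} = \frac{1}{11} + 2 P \left(19 + P\right)$)
$\left(-14252 + b{\left(-85 \right)}\right) \left(-11929 + 22964\right) - 49959 = \left(-14252 + \left(\frac{1}{11} + 2 \left(-85\right)^{2} + 38 \left(-85\right)\right)\right) \left(-11929 + 22964\right) - 49959 = \left(-14252 + \left(\frac{1}{11} + 2 \cdot 7225 - 3230\right)\right) 11035 - 49959 = \left(-14252 + \left(\frac{1}{11} + 14450 - 3230\right)\right) 11035 - 49959 = \left(-14252 + \frac{123421}{11}\right) 11035 - 49959 = \left(- \frac{33351}{11}\right) 11035 - 49959 = - \frac{368028285}{11} - 49959 = - \frac{368577834}{11}$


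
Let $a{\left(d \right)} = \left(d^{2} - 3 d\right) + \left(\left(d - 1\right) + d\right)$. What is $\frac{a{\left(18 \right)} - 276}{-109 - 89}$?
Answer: $- \frac{29}{198} \approx -0.14646$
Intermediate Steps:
$a{\left(d \right)} = -1 + d^{2} - d$ ($a{\left(d \right)} = \left(d^{2} - 3 d\right) + \left(\left(-1 + d\right) + d\right) = \left(d^{2} - 3 d\right) + \left(-1 + 2 d\right) = -1 + d^{2} - d$)
$\frac{a{\left(18 \right)} - 276}{-109 - 89} = \frac{\left(-1 + 18^{2} - 18\right) - 276}{-109 - 89} = \frac{\left(-1 + 324 - 18\right) - 276}{-198} = \left(305 - 276\right) \left(- \frac{1}{198}\right) = 29 \left(- \frac{1}{198}\right) = - \frac{29}{198}$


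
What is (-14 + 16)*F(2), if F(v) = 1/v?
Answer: 1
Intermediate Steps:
(-14 + 16)*F(2) = (-14 + 16)/2 = 2*(1/2) = 1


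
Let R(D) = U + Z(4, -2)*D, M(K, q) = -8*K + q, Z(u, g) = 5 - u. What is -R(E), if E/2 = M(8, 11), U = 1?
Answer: 105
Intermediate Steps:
M(K, q) = q - 8*K
E = -106 (E = 2*(11 - 8*8) = 2*(11 - 64) = 2*(-53) = -106)
R(D) = 1 + D (R(D) = 1 + (5 - 1*4)*D = 1 + (5 - 4)*D = 1 + 1*D = 1 + D)
-R(E) = -(1 - 106) = -1*(-105) = 105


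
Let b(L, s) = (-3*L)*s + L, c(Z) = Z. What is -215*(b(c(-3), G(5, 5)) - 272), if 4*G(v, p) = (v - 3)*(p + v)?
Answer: 49450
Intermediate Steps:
G(v, p) = (-3 + v)*(p + v)/4 (G(v, p) = ((v - 3)*(p + v))/4 = ((-3 + v)*(p + v))/4 = (-3 + v)*(p + v)/4)
b(L, s) = L - 3*L*s (b(L, s) = -3*L*s + L = L - 3*L*s)
-215*(b(c(-3), G(5, 5)) - 272) = -215*(-3*(1 - 3*(-¾*5 - ¾*5 + (¼)*5² + (¼)*5*5)) - 272) = -215*(-3*(1 - 3*(-15/4 - 15/4 + (¼)*25 + 25/4)) - 272) = -215*(-3*(1 - 3*(-15/4 - 15/4 + 25/4 + 25/4)) - 272) = -215*(-3*(1 - 3*5) - 272) = -215*(-3*(1 - 15) - 272) = -215*(-3*(-14) - 272) = -215*(42 - 272) = -215*(-230) = 49450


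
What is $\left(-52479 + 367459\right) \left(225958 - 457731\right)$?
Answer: $-73003859540$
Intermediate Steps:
$\left(-52479 + 367459\right) \left(225958 - 457731\right) = 314980 \left(-231773\right) = -73003859540$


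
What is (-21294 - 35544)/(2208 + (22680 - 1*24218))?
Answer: -28419/335 ≈ -84.833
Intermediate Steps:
(-21294 - 35544)/(2208 + (22680 - 1*24218)) = -56838/(2208 + (22680 - 24218)) = -56838/(2208 - 1538) = -56838/670 = -56838*1/670 = -28419/335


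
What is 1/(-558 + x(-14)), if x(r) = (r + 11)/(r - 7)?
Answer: -7/3905 ≈ -0.0017926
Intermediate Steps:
x(r) = (11 + r)/(-7 + r)
1/(-558 + x(-14)) = 1/(-558 + (11 - 14)/(-7 - 14)) = 1/(-558 - 3/(-21)) = 1/(-558 - 1/21*(-3)) = 1/(-558 + ⅐) = 1/(-3905/7) = -7/3905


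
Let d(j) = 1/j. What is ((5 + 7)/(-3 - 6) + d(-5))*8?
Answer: -184/15 ≈ -12.267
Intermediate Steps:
d(j) = 1/j
((5 + 7)/(-3 - 6) + d(-5))*8 = ((5 + 7)/(-3 - 6) + 1/(-5))*8 = (12/(-9) - ⅕)*8 = (12*(-⅑) - ⅕)*8 = (-4/3 - ⅕)*8 = -23/15*8 = -184/15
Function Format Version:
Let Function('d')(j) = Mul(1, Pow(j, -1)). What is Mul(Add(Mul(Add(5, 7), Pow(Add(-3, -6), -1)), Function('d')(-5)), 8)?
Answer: Rational(-184, 15) ≈ -12.267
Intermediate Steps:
Function('d')(j) = Pow(j, -1)
Mul(Add(Mul(Add(5, 7), Pow(Add(-3, -6), -1)), Function('d')(-5)), 8) = Mul(Add(Mul(Add(5, 7), Pow(Add(-3, -6), -1)), Pow(-5, -1)), 8) = Mul(Add(Mul(12, Pow(-9, -1)), Rational(-1, 5)), 8) = Mul(Add(Mul(12, Rational(-1, 9)), Rational(-1, 5)), 8) = Mul(Add(Rational(-4, 3), Rational(-1, 5)), 8) = Mul(Rational(-23, 15), 8) = Rational(-184, 15)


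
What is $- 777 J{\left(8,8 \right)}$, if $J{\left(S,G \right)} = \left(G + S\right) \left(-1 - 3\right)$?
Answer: $49728$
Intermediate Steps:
$J{\left(S,G \right)} = - 4 G - 4 S$ ($J{\left(S,G \right)} = \left(G + S\right) \left(-4\right) = - 4 G - 4 S$)
$- 777 J{\left(8,8 \right)} = - 777 \left(\left(-4\right) 8 - 32\right) = - 777 \left(-32 - 32\right) = \left(-777\right) \left(-64\right) = 49728$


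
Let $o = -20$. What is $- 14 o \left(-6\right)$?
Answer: $-1680$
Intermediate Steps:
$- 14 o \left(-6\right) = \left(-14\right) \left(-20\right) \left(-6\right) = 280 \left(-6\right) = -1680$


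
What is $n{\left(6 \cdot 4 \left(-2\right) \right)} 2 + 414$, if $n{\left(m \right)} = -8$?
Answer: $398$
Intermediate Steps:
$n{\left(6 \cdot 4 \left(-2\right) \right)} 2 + 414 = \left(-8\right) 2 + 414 = -16 + 414 = 398$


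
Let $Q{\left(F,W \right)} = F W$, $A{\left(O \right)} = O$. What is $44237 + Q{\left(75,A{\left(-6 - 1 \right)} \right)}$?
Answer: $43712$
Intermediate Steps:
$44237 + Q{\left(75,A{\left(-6 - 1 \right)} \right)} = 44237 + 75 \left(-6 - 1\right) = 44237 + 75 \left(-7\right) = 44237 - 525 = 43712$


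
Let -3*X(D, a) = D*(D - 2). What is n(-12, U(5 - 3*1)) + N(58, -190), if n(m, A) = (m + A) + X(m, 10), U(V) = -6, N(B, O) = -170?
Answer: -244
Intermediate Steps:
X(D, a) = -D*(-2 + D)/3 (X(D, a) = -D*(D - 2)/3 = -D*(-2 + D)/3)
n(m, A) = A + m + m*(2 - m)/3 (n(m, A) = (m + A) + m*(2 - m)/3 = (A + m) + m*(2 - m)/3 = A + m + m*(2 - m)/3)
n(-12, U(5 - 3*1)) + N(58, -190) = (-6 - 12 - ⅓*(-12)*(-2 - 12)) - 170 = (-6 - 12 - ⅓*(-12)*(-14)) - 170 = (-6 - 12 - 56) - 170 = -74 - 170 = -244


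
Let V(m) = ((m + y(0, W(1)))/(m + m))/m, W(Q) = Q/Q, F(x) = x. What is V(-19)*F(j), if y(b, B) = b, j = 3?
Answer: -3/38 ≈ -0.078947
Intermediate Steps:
W(Q) = 1
V(m) = 1/(2*m) (V(m) = ((m + 0)/(m + m))/m = (m/((2*m)))/m = (m*(1/(2*m)))/m = 1/(2*m))
V(-19)*F(j) = ((½)/(-19))*3 = ((½)*(-1/19))*3 = -1/38*3 = -3/38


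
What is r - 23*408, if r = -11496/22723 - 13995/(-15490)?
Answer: -660566706867/70395854 ≈ -9383.6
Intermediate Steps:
r = 27987069/70395854 (r = -11496*1/22723 - 13995*(-1/15490) = -11496/22723 + 2799/3098 = 27987069/70395854 ≈ 0.39757)
r - 23*408 = 27987069/70395854 - 23*408 = 27987069/70395854 - 1*9384 = 27987069/70395854 - 9384 = -660566706867/70395854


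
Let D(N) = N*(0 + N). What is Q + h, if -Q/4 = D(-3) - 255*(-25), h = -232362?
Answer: -257898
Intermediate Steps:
D(N) = N² (D(N) = N*N = N²)
Q = -25536 (Q = -4*((-3)² - 255*(-25)) = -4*(9 + 6375) = -4*6384 = -25536)
Q + h = -25536 - 232362 = -257898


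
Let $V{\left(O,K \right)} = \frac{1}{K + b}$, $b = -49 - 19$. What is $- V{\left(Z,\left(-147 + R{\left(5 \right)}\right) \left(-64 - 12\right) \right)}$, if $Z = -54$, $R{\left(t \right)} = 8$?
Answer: $- \frac{1}{10496} \approx -9.5274 \cdot 10^{-5}$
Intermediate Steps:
$b = -68$
$V{\left(O,K \right)} = \frac{1}{-68 + K}$ ($V{\left(O,K \right)} = \frac{1}{K - 68} = \frac{1}{-68 + K}$)
$- V{\left(Z,\left(-147 + R{\left(5 \right)}\right) \left(-64 - 12\right) \right)} = - \frac{1}{-68 + \left(-147 + 8\right) \left(-64 - 12\right)} = - \frac{1}{-68 - -10564} = - \frac{1}{-68 + 10564} = - \frac{1}{10496}$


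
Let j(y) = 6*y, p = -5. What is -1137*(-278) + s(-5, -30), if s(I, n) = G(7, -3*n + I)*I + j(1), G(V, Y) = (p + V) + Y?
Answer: 315657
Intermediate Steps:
G(V, Y) = -5 + V + Y (G(V, Y) = (-5 + V) + Y = -5 + V + Y)
s(I, n) = 6 + I*(2 + I - 3*n) (s(I, n) = (-5 + 7 + (-3*n + I))*I + 6*1 = (-5 + 7 + (I - 3*n))*I + 6 = (2 + I - 3*n)*I + 6 = I*(2 + I - 3*n) + 6 = 6 + I*(2 + I - 3*n))
-1137*(-278) + s(-5, -30) = -1137*(-278) + (6 - 5*(2 - 5 - 3*(-30))) = 316086 + (6 - 5*(2 - 5 + 90)) = 316086 + (6 - 5*87) = 316086 + (6 - 435) = 316086 - 429 = 315657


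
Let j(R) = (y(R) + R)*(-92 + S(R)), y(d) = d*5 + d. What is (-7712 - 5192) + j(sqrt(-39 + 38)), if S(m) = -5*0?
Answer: -12904 - 644*I ≈ -12904.0 - 644.0*I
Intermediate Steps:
S(m) = 0
y(d) = 6*d (y(d) = 5*d + d = 6*d)
j(R) = -644*R (j(R) = (6*R + R)*(-92 + 0) = (7*R)*(-92) = -644*R)
(-7712 - 5192) + j(sqrt(-39 + 38)) = (-7712 - 5192) - 644*sqrt(-39 + 38) = -12904 - 644*I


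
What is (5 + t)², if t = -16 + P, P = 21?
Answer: 100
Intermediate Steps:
t = 5 (t = -16 + 21 = 5)
(5 + t)² = (5 + 5)² = 10² = 100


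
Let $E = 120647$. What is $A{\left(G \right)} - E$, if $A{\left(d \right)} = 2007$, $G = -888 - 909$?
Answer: $-118640$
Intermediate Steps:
$G = -1797$
$A{\left(G \right)} - E = 2007 - 120647 = -118640$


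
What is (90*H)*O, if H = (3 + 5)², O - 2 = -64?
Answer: -357120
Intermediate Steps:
O = -62 (O = 2 - 64 = -62)
H = 64 (H = 8² = 64)
(90*H)*O = (90*64)*(-62) = 5760*(-62) = -357120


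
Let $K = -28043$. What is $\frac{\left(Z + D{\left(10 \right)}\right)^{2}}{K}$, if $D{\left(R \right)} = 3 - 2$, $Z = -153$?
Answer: $- \frac{23104}{28043} \approx -0.82388$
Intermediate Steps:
$D{\left(R \right)} = 1$
$\frac{\left(Z + D{\left(10 \right)}\right)^{2}}{K} = \frac{\left(-153 + 1\right)^{2}}{-28043} = \left(-152\right)^{2} \left(- \frac{1}{28043}\right) = 23104 \left(- \frac{1}{28043}\right) = - \frac{23104}{28043}$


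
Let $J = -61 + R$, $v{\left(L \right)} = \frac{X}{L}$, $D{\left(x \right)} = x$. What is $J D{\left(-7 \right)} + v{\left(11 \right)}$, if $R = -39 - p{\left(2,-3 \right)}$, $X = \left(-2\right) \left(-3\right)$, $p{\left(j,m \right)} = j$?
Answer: $\frac{7860}{11} \approx 714.54$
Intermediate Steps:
$X = 6$
$R = -41$ ($R = -39 - 2 = -41$)
$v{\left(L \right)} = \frac{6}{L}$
$J = -102$ ($J = -61 - 41 = -102$)
$J D{\left(-7 \right)} + v{\left(11 \right)} = \left(-102\right) \left(-7\right) + \frac{6}{11} = 714 + 6 \cdot \frac{1}{11} = 714 + \frac{6}{11} = \frac{7860}{11}$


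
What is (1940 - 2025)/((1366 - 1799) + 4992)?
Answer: -85/4559 ≈ -0.018644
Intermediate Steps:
(1940 - 2025)/((1366 - 1799) + 4992) = -85/(-433 + 4992) = -85/4559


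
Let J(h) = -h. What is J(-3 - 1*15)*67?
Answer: 1206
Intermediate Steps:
J(-3 - 1*15)*67 = -(-3 - 1*15)*67 = -(-3 - 15)*67 = -1*(-18)*67 = 18*67 = 1206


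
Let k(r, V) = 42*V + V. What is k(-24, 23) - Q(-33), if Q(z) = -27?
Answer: 1016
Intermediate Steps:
k(r, V) = 43*V
k(-24, 23) - Q(-33) = 43*23 - 1*(-27) = 989 + 27 = 1016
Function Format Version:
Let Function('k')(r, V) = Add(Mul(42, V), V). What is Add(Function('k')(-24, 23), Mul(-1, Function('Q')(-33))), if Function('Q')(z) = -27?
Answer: 1016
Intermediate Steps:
Function('k')(r, V) = Mul(43, V)
Add(Function('k')(-24, 23), Mul(-1, Function('Q')(-33))) = Add(Mul(43, 23), Mul(-1, -27)) = Add(989, 27) = 1016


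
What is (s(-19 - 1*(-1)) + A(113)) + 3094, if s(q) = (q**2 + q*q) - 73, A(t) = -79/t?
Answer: 414518/113 ≈ 3668.3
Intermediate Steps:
s(q) = -73 + 2*q**2 (s(q) = (q**2 + q**2) - 73 = 2*q**2 - 73 = -73 + 2*q**2)
(s(-19 - 1*(-1)) + A(113)) + 3094 = ((-73 + 2*(-19 - 1*(-1))**2) - 79/113) + 3094 = ((-73 + 2*(-19 + 1)**2) - 79*1/113) + 3094 = ((-73 + 2*(-18)**2) - 79/113) + 3094 = ((-73 + 2*324) - 79/113) + 3094 = ((-73 + 648) - 79/113) + 3094 = (575 - 79/113) + 3094 = 64896/113 + 3094 = 414518/113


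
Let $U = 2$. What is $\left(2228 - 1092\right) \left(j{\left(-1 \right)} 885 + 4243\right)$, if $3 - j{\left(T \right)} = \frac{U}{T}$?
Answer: $9846848$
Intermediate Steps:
$j{\left(T \right)} = 3 - \frac{2}{T}$
$\left(2228 - 1092\right) \left(j{\left(-1 \right)} 885 + 4243\right) = \left(2228 - 1092\right) \left(\left(3 - \frac{2}{-1}\right) 885 + 4243\right) = 1136 \left(\left(3 - -2\right) 885 + 4243\right) = 1136 \left(\left(3 + 2\right) 885 + 4243\right) = 1136 \left(5 \cdot 885 + 4243\right) = 1136 \left(4425 + 4243\right) = 1136 \cdot 8668 = 9846848$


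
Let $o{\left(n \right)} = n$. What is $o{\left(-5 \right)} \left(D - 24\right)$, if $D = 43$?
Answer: $-95$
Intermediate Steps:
$o{\left(-5 \right)} \left(D - 24\right) = - 5 \left(43 - 24\right) = \left(-5\right) 19 = -95$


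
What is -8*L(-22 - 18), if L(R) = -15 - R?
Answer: -200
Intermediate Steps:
-8*L(-22 - 18) = -8*(-15 - (-22 - 18)) = -8*(-15 - 1*(-40)) = -8*(-15 + 40) = -8*25 = -200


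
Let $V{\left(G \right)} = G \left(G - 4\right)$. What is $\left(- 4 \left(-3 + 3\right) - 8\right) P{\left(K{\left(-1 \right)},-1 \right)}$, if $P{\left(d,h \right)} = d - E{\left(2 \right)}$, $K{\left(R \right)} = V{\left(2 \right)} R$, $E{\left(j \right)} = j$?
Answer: $-16$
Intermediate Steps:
$V{\left(G \right)} = G \left(-4 + G\right)$
$K{\left(R \right)} = - 4 R$ ($K{\left(R \right)} = 2 \left(-4 + 2\right) R = 2 \left(-2\right) R = - 4 R$)
$P{\left(d,h \right)} = -2 + d$ ($P{\left(d,h \right)} = d - 2 = -2 + d$)
$\left(- 4 \left(-3 + 3\right) - 8\right) P{\left(K{\left(-1 \right)},-1 \right)} = \left(- 4 \left(-3 + 3\right) - 8\right) \left(-2 - -4\right) = \left(\left(-4\right) 0 - 8\right) \left(-2 + 4\right) = \left(0 - 8\right) 2 = \left(-8\right) 2 = -16$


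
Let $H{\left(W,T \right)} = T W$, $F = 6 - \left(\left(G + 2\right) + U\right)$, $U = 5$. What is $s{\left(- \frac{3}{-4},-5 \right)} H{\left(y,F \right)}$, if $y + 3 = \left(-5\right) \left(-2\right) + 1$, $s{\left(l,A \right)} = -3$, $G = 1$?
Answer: $48$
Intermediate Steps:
$F = -2$ ($F = 6 - \left(\left(1 + 2\right) + 5\right) = 6 - \left(3 + 5\right) = 6 - 8 = -2$)
$y = 8$ ($y = -3 + \left(\left(-5\right) \left(-2\right) + 1\right) = -3 + \left(10 + 1\right) = -3 + 11 = 8$)
$s{\left(- \frac{3}{-4},-5 \right)} H{\left(y,F \right)} = - 3 \left(\left(-2\right) 8\right) = \left(-3\right) \left(-16\right) = 48$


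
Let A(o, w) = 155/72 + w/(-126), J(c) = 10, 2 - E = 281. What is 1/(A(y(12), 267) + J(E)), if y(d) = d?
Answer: 504/5057 ≈ 0.099664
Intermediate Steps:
E = -279 (E = 2 - 1*281 = 2 - 281 = -279)
A(o, w) = 155/72 - w/126 (A(o, w) = 155*(1/72) + w*(-1/126) = 155/72 - w/126)
1/(A(y(12), 267) + J(E)) = 1/((155/72 - 1/126*267) + 10) = 1/((155/72 - 89/42) + 10) = 1/(17/504 + 10) = 1/(5057/504) = 504/5057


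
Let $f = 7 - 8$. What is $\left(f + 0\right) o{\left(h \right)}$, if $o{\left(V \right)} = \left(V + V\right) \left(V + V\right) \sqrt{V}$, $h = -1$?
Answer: $- 4 i \approx - 4.0 i$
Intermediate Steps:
$f = -1$ ($f = 7 - 8 = -1$)
$o{\left(V \right)} = 4 V^{\frac{5}{2}}$ ($o{\left(V \right)} = 2 V 2 V \sqrt{V} = 4 V^{2} \sqrt{V} = 4 V^{\frac{5}{2}}$)
$\left(f + 0\right) o{\left(h \right)} = \left(-1 + 0\right) 4 \left(-1\right)^{\frac{5}{2}} = - 4 i$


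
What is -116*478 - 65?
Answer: -55513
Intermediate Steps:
-116*478 - 65 = -55448 - 65 = -55513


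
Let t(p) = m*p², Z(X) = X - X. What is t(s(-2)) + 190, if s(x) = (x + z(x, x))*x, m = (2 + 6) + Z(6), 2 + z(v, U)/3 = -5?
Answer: 17118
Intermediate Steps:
Z(X) = 0
z(v, U) = -21 (z(v, U) = -6 + 3*(-5) = -6 - 15 = -21)
m = 8 (m = (2 + 6) + 0 = 8 + 0 = 8)
s(x) = x*(-21 + x) (s(x) = (x - 21)*x = (-21 + x)*x = x*(-21 + x))
t(p) = 8*p²
t(s(-2)) + 190 = 8*(-2*(-21 - 2))² + 190 = 8*(-2*(-23))² + 190 = 8*46² + 190 = 8*2116 + 190 = 16928 + 190 = 17118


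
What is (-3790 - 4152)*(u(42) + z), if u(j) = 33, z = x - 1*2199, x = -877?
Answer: 24167506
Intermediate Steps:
z = -3076 (z = -877 - 1*2199 = -877 - 2199 = -3076)
(-3790 - 4152)*(u(42) + z) = (-3790 - 4152)*(33 - 3076) = -7942*(-3043) = 24167506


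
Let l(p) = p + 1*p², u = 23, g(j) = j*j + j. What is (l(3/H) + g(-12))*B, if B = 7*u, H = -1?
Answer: 22218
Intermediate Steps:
g(j) = j + j² (g(j) = j² + j = j + j²)
B = 161 (B = 7*23 = 161)
l(p) = p + p²
(l(3/H) + g(-12))*B = ((3/(-1))*(1 + 3/(-1)) - 12*(1 - 12))*161 = ((3*(-1))*(1 + 3*(-1)) - 12*(-11))*161 = (-3*(1 - 3) + 132)*161 = (-3*(-2) + 132)*161 = (6 + 132)*161 = 138*161 = 22218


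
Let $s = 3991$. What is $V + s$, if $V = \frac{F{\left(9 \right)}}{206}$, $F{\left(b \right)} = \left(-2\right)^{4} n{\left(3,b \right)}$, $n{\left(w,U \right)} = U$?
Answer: $\frac{411145}{103} \approx 3991.7$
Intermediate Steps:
$F{\left(b \right)} = 16 b$ ($F{\left(b \right)} = \left(-2\right)^{4} b = 16 b$)
$V = \frac{72}{103}$ ($V = \frac{16 \cdot 9}{206} = 144 \cdot \frac{1}{206} = \frac{72}{103} \approx 0.69903$)
$V + s = \frac{72}{103} + 3991 = \frac{411145}{103}$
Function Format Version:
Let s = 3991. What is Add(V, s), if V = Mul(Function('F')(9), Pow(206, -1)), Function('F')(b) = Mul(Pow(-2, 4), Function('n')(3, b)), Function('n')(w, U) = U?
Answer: Rational(411145, 103) ≈ 3991.7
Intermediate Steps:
Function('F')(b) = Mul(16, b) (Function('F')(b) = Mul(Pow(-2, 4), b) = Mul(16, b))
V = Rational(72, 103) (V = Mul(Mul(16, 9), Pow(206, -1)) = Mul(144, Rational(1, 206)) = Rational(72, 103) ≈ 0.69903)
Add(V, s) = Add(Rational(72, 103), 3991) = Rational(411145, 103)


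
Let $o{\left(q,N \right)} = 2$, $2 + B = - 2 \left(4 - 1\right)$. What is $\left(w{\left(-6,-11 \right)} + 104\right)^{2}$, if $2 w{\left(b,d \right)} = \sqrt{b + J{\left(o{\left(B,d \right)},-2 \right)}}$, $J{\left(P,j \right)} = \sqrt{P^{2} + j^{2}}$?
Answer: $\frac{\left(208 + i \sqrt{2} \sqrt{3 - \sqrt{2}}\right)^{2}}{4} \approx 10815.0 + 185.21 i$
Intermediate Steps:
$B = -8$ ($B = -2 - 2 \left(4 - 1\right) = -2 - 6 = -8$)
$w{\left(b,d \right)} = \frac{\sqrt{b + 2 \sqrt{2}}}{2}$ ($w{\left(b,d \right)} = \frac{\sqrt{b + \sqrt{2^{2} + \left(-2\right)^{2}}}}{2} = \frac{\sqrt{b + \sqrt{4 + 4}}}{2} = \frac{\sqrt{b + \sqrt{8}}}{2} = \frac{\sqrt{b + 2 \sqrt{2}}}{2}$)
$\left(w{\left(-6,-11 \right)} + 104\right)^{2} = \left(\frac{\sqrt{-6 + 2 \sqrt{2}}}{2} + 104\right)^{2} = \left(104 + \frac{\sqrt{-6 + 2 \sqrt{2}}}{2}\right)^{2}$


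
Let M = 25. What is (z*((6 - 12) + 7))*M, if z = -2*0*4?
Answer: 0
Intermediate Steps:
z = 0 (z = 0*4 = 0)
(z*((6 - 12) + 7))*M = (0*((6 - 12) + 7))*25 = (0*(-6 + 7))*25 = (0*1)*25 = 0*25 = 0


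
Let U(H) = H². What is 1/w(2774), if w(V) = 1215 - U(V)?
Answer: -1/7693861 ≈ -1.2997e-7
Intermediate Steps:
w(V) = 1215 - V²
1/w(2774) = 1/(1215 - 1*2774²) = 1/(1215 - 1*7695076) = 1/(1215 - 7695076) = 1/(-7693861) = -1/7693861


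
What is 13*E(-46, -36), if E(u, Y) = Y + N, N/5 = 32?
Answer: 1612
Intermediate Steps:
N = 160 (N = 5*32 = 160)
E(u, Y) = 160 + Y (E(u, Y) = Y + 160 = 160 + Y)
13*E(-46, -36) = 13*(160 - 36) = 13*124 = 1612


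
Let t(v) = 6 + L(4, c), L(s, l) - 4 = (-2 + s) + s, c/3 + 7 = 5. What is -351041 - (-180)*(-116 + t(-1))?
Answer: -369041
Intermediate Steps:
c = -6 (c = -21 + 3*5 = -21 + 15 = -6)
L(s, l) = 2 + 2*s (L(s, l) = 4 + ((-2 + s) + s) = 4 + (-2 + 2*s) = 2 + 2*s)
t(v) = 16 (t(v) = 6 + (2 + 2*4) = 6 + (2 + 8) = 6 + 10 = 16)
-351041 - (-180)*(-116 + t(-1)) = -351041 - (-180)*(-116 + 16) = -351041 - (-180)*(-100) = -351041 - 1*18000 = -351041 - 18000 = -369041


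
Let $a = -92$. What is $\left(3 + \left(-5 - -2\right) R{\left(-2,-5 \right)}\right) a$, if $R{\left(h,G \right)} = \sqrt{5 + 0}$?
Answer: $-276 + 276 \sqrt{5} \approx 341.15$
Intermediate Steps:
$R{\left(h,G \right)} = \sqrt{5}$
$\left(3 + \left(-5 - -2\right) R{\left(-2,-5 \right)}\right) a = \left(3 + \left(-5 - -2\right) \sqrt{5}\right) \left(-92\right) = \left(3 + \left(-5 + 2\right) \sqrt{5}\right) \left(-92\right) = \left(3 - 3 \sqrt{5}\right) \left(-92\right) = -276 + 276 \sqrt{5}$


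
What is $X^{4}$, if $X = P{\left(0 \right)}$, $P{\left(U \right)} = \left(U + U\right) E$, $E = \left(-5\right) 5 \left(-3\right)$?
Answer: $0$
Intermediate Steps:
$E = 75$ ($E = \left(-25\right) \left(-3\right) = 75$)
$P{\left(U \right)} = 150 U$ ($P{\left(U \right)} = \left(U + U\right) 75 = 2 U 75 = 150 U$)
$X = 0$ ($X = 150 \cdot 0 = 0$)
$X^{4} = 0^{4} = 0$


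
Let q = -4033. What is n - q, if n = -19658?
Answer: -15625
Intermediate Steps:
n - q = -19658 - 1*(-4033) = -19658 + 4033 = -15625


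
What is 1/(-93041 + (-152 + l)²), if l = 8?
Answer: -1/72305 ≈ -1.3830e-5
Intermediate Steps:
1/(-93041 + (-152 + l)²) = 1/(-93041 + (-152 + 8)²) = 1/(-93041 + (-144)²) = 1/(-93041 + 20736) = 1/(-72305) = -1/72305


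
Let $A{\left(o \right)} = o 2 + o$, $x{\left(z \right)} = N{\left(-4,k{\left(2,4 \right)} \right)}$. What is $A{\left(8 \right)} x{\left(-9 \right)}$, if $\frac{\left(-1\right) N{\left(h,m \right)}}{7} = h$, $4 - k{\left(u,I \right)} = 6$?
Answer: $672$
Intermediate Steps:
$k{\left(u,I \right)} = -2$ ($k{\left(u,I \right)} = 4 - 6 = -2$)
$N{\left(h,m \right)} = - 7 h$
$x{\left(z \right)} = 28$ ($x{\left(z \right)} = \left(-7\right) \left(-4\right) = 28$)
$A{\left(o \right)} = 3 o$ ($A{\left(o \right)} = 2 o + o = 3 o$)
$A{\left(8 \right)} x{\left(-9 \right)} = 3 \cdot 8 \cdot 28 = 24 \cdot 28 = 672$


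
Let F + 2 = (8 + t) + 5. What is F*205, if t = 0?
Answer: 2255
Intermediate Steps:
F = 11 (F = -2 + ((8 + 0) + 5) = -2 + (8 + 5) = -2 + 13 = 11)
F*205 = 11*205 = 2255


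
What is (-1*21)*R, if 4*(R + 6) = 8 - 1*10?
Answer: 273/2 ≈ 136.50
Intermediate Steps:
R = -13/2 (R = -6 + (8 - 1*10)/4 = -6 + (8 - 10)/4 = -6 + (¼)*(-2) = -6 - ½ = -13/2 ≈ -6.5000)
(-1*21)*R = -1*21*(-13/2) = -21*(-13/2) = 273/2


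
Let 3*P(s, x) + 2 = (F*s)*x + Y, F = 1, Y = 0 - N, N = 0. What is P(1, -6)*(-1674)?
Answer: 4464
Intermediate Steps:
Y = 0 (Y = 0 - 1*0 = 0 + 0 = 0)
P(s, x) = -⅔ + s*x/3 (P(s, x) = -⅔ + ((1*s)*x + 0)/3 = -⅔ + (s*x + 0)/3 = -⅔ + (s*x)/3 = -⅔ + s*x/3)
P(1, -6)*(-1674) = (-⅔ + (⅓)*1*(-6))*(-1674) = (-⅔ - 2)*(-1674) = -8/3*(-1674) = 4464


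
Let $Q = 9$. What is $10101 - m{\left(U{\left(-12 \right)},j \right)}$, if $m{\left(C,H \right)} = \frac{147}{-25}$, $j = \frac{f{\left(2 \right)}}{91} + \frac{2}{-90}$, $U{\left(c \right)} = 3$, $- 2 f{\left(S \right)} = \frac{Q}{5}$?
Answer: $\frac{252672}{25} \approx 10107.0$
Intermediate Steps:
$f{\left(S \right)} = - \frac{9}{10}$ ($f{\left(S \right)} = - \frac{9 \cdot \frac{1}{5}}{2} = \left(- \frac{1}{2}\right) \frac{9}{5} = - \frac{9}{10}$)
$j = - \frac{263}{8190}$ ($j = - \frac{9}{10 \cdot 91} + \frac{2}{-90} = \left(- \frac{9}{10}\right) \frac{1}{91} + 2 \left(- \frac{1}{90}\right) = - \frac{9}{910} - \frac{1}{45} = - \frac{263}{8190} \approx -0.032112$)
$m{\left(C,H \right)} = - \frac{147}{25}$ ($m{\left(C,H \right)} = 147 \left(- \frac{1}{25}\right) = - \frac{147}{25}$)
$10101 - m{\left(U{\left(-12 \right)},j \right)} = 10101 - - \frac{147}{25} = 10101 + \frac{147}{25} = \frac{252672}{25}$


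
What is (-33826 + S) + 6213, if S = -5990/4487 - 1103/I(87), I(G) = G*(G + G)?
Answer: -1875686726059/67924206 ≈ -27614.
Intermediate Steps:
I(G) = 2*G**2 (I(G) = G*(2*G) = 2*G**2)
S = -95625781/67924206 (S = -5990/4487 - 1103/(2*87**2) = -5990*1/4487 - 1103/(2*7569) = -5990/4487 - 1103/15138 = -95625781/67924206 ≈ -1.4078)
(-33826 + S) + 6213 = (-33826 - 95625781/67924206) + 6213 = -2297699817937/67924206 + 6213 = -1875686726059/67924206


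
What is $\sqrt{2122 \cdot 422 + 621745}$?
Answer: $3 \sqrt{168581} \approx 1231.8$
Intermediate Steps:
$\sqrt{2122 \cdot 422 + 621745} = \sqrt{895484 + 621745} = \sqrt{1517229} = 3 \sqrt{168581}$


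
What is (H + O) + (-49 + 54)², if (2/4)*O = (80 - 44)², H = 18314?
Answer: 20931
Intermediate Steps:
O = 2592 (O = 2*(80 - 44)² = 2*36² = 2*1296 = 2592)
(H + O) + (-49 + 54)² = (18314 + 2592) + (-49 + 54)² = 20906 + 5² = 20906 + 25 = 20931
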